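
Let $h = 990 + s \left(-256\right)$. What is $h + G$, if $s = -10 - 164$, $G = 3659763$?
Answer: $3705297$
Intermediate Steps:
$s = -174$ ($s = -10 - 164 = -174$)
$h = 45534$ ($h = 990 - -44544 = 990 + 44544 = 45534$)
$h + G = 45534 + 3659763 = 3705297$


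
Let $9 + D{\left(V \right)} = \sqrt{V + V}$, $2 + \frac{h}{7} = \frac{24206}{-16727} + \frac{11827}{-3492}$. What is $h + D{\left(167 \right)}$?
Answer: $- \frac{3319948799}{58410684} + \sqrt{334} \approx -38.562$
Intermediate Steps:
$h = - \frac{2794252643}{58410684}$ ($h = -14 + 7 \left(\frac{24206}{-16727} + \frac{11827}{-3492}\right) = -14 + 7 \left(24206 \left(- \frac{1}{16727}\right) + 11827 \left(- \frac{1}{3492}\right)\right) = -14 + 7 \left(- \frac{24206}{16727} - \frac{11827}{3492}\right) = -14 + 7 \left(- \frac{282357581}{58410684}\right) = -14 - \frac{1976503067}{58410684} = - \frac{2794252643}{58410684} \approx -47.838$)
$D{\left(V \right)} = -9 + \sqrt{2} \sqrt{V}$ ($D{\left(V \right)} = -9 + \sqrt{V + V} = -9 + \sqrt{2 V} = -9 + \sqrt{2} \sqrt{V}$)
$h + D{\left(167 \right)} = - \frac{2794252643}{58410684} - \left(9 - \sqrt{2} \sqrt{167}\right) = - \frac{2794252643}{58410684} - \left(9 - \sqrt{334}\right) = - \frac{3319948799}{58410684} + \sqrt{334}$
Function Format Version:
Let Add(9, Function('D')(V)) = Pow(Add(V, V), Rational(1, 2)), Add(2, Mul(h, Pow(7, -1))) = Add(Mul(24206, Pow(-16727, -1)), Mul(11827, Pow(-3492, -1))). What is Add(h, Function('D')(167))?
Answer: Add(Rational(-3319948799, 58410684), Pow(334, Rational(1, 2))) ≈ -38.562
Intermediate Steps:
h = Rational(-2794252643, 58410684) (h = Add(-14, Mul(7, Add(Mul(24206, Pow(-16727, -1)), Mul(11827, Pow(-3492, -1))))) = Add(-14, Mul(7, Add(Mul(24206, Rational(-1, 16727)), Mul(11827, Rational(-1, 3492))))) = Add(-14, Mul(7, Add(Rational(-24206, 16727), Rational(-11827, 3492)))) = Add(-14, Mul(7, Rational(-282357581, 58410684))) = Add(-14, Rational(-1976503067, 58410684)) = Rational(-2794252643, 58410684) ≈ -47.838)
Function('D')(V) = Add(-9, Mul(Pow(2, Rational(1, 2)), Pow(V, Rational(1, 2)))) (Function('D')(V) = Add(-9, Pow(Add(V, V), Rational(1, 2))) = Add(-9, Pow(Mul(2, V), Rational(1, 2))) = Add(-9, Mul(Pow(2, Rational(1, 2)), Pow(V, Rational(1, 2)))))
Add(h, Function('D')(167)) = Add(Rational(-2794252643, 58410684), Add(-9, Mul(Pow(2, Rational(1, 2)), Pow(167, Rational(1, 2))))) = Add(Rational(-2794252643, 58410684), Add(-9, Pow(334, Rational(1, 2)))) = Add(Rational(-3319948799, 58410684), Pow(334, Rational(1, 2)))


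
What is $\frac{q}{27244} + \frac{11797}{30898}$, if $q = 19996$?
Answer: $\frac{33544067}{30063754} \approx 1.1158$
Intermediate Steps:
$\frac{q}{27244} + \frac{11797}{30898} = \frac{19996}{27244} + \frac{11797}{30898} = 19996 \cdot \frac{1}{27244} + 11797 \cdot \frac{1}{30898} = \frac{4999}{6811} + \frac{11797}{30898} = \frac{33544067}{30063754}$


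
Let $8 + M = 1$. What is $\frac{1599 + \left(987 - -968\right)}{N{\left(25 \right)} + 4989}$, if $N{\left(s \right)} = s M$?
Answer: $\frac{1777}{2407} \approx 0.73826$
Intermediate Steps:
$M = -7$ ($M = -8 + 1 = -7$)
$N{\left(s \right)} = - 7 s$ ($N{\left(s \right)} = s \left(-7\right) = - 7 s$)
$\frac{1599 + \left(987 - -968\right)}{N{\left(25 \right)} + 4989} = \frac{1599 + \left(987 - -968\right)}{\left(-7\right) 25 + 4989} = \frac{1599 + \left(987 + 968\right)}{-175 + 4989} = \frac{1599 + 1955}{4814} = 3554 \cdot \frac{1}{4814} = \frac{1777}{2407}$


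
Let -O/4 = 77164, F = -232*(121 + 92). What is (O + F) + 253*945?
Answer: -118987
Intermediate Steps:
F = -49416 (F = -232*213 = -49416)
O = -308656 (O = -4*77164 = -308656)
(O + F) + 253*945 = (-308656 - 49416) + 253*945 = -358072 + 239085 = -118987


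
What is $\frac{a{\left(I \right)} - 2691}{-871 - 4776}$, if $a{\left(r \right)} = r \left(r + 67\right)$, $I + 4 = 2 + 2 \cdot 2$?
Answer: $\frac{2553}{5647} \approx 0.4521$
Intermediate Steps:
$I = 2$ ($I = -4 + \left(2 + 2 \cdot 2\right) = -4 + \left(2 + 4\right) = -4 + 6 = 2$)
$a{\left(r \right)} = r \left(67 + r\right)$
$\frac{a{\left(I \right)} - 2691}{-871 - 4776} = \frac{2 \left(67 + 2\right) - 2691}{-871 - 4776} = \frac{2 \cdot 69 - 2691}{-5647} = \left(138 - 2691\right) \left(- \frac{1}{5647}\right) = \left(-2553\right) \left(- \frac{1}{5647}\right) = \frac{2553}{5647}$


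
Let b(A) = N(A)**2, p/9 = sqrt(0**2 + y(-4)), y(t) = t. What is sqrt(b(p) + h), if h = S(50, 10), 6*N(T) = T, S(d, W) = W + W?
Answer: sqrt(11) ≈ 3.3166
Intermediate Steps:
S(d, W) = 2*W
N(T) = T/6
h = 20 (h = 2*10 = 20)
p = 18*I (p = 9*sqrt(0**2 - 4) = 9*sqrt(0 - 4) = 9*sqrt(-4) = 9*(2*I) = 18*I ≈ 18.0*I)
b(A) = A**2/36 (b(A) = (A/6)**2 = A**2/36)
sqrt(b(p) + h) = sqrt((18*I)**2/36 + 20) = sqrt((1/36)*(-324) + 20) = sqrt(-9 + 20) = sqrt(11)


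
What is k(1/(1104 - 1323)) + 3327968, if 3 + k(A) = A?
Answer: 728824334/219 ≈ 3.3280e+6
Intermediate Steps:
k(A) = -3 + A
k(1/(1104 - 1323)) + 3327968 = (-3 + 1/(1104 - 1323)) + 3327968 = (-3 + 1/(-219)) + 3327968 = (-3 - 1/219) + 3327968 = -658/219 + 3327968 = 728824334/219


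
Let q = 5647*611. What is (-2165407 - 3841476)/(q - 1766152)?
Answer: -6006883/1684165 ≈ -3.5667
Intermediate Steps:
q = 3450317
(-2165407 - 3841476)/(q - 1766152) = (-2165407 - 3841476)/(3450317 - 1766152) = -6006883/1684165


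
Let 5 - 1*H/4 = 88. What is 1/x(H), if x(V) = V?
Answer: -1/332 ≈ -0.0030120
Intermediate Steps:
H = -332 (H = 20 - 4*88 = 20 - 352 = -332)
1/x(H) = 1/(-332) = -1/332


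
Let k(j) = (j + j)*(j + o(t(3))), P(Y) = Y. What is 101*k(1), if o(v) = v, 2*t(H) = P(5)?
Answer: 707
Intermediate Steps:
t(H) = 5/2 (t(H) = (½)*5 = 5/2)
k(j) = 2*j*(5/2 + j) (k(j) = (j + j)*(j + 5/2) = (2*j)*(5/2 + j) = 2*j*(5/2 + j))
101*k(1) = 101*(1*(5 + 2*1)) = 101*(1*(5 + 2)) = 101*(1*7) = 101*7 = 707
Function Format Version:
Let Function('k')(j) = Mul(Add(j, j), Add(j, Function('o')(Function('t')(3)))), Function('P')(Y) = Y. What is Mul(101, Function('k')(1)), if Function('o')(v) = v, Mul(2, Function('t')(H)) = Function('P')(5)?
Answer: 707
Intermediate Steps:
Function('t')(H) = Rational(5, 2) (Function('t')(H) = Mul(Rational(1, 2), 5) = Rational(5, 2))
Function('k')(j) = Mul(2, j, Add(Rational(5, 2), j)) (Function('k')(j) = Mul(Add(j, j), Add(j, Rational(5, 2))) = Mul(Mul(2, j), Add(Rational(5, 2), j)) = Mul(2, j, Add(Rational(5, 2), j)))
Mul(101, Function('k')(1)) = Mul(101, Mul(1, Add(5, Mul(2, 1)))) = Mul(101, Mul(1, Add(5, 2))) = Mul(101, Mul(1, 7)) = Mul(101, 7) = 707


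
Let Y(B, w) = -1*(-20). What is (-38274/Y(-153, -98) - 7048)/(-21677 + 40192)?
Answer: -89617/185150 ≈ -0.48402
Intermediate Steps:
Y(B, w) = 20
(-38274/Y(-153, -98) - 7048)/(-21677 + 40192) = (-38274/20 - 7048)/(-21677 + 40192) = (-38274*1/20 - 7048)/18515 = (-19137/10 - 7048)*(1/18515) = -89617/10*1/18515 = -89617/185150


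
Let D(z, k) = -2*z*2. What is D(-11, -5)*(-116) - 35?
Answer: -5139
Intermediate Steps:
D(z, k) = -4*z
D(-11, -5)*(-116) - 35 = -4*(-11)*(-116) - 35 = 44*(-116) - 35 = -5104 - 35 = -5139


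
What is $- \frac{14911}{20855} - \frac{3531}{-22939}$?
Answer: $- \frac{268404424}{478392845} \approx -0.56105$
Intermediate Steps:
$- \frac{14911}{20855} - \frac{3531}{-22939} = \left(-14911\right) \frac{1}{20855} - - \frac{3531}{22939} = - \frac{14911}{20855} + \frac{3531}{22939} = - \frac{268404424}{478392845}$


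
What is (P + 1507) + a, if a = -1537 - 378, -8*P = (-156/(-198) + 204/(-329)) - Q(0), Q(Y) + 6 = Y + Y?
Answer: -8876053/21714 ≈ -408.77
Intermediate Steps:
Q(Y) = -6 + 2*Y (Q(Y) = -6 + (Y + Y) = -6 + 2*Y)
P = -16741/21714 (P = -((-156/(-198) + 204/(-329)) - (-6 + 2*0))/8 = -((-156*(-1/198) + 204*(-1/329)) - (-6 + 0))/8 = -((26/33 - 204/329) - 1*(-6))/8 = -(1822/10857 + 6)/8 = -⅛*66964/10857 = -16741/21714 ≈ -0.77098)
a = -1915
(P + 1507) + a = (-16741/21714 + 1507) - 1915 = 32706257/21714 - 1915 = -8876053/21714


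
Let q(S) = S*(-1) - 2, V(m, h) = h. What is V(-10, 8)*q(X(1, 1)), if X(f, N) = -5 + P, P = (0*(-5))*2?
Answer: 24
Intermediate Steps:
P = 0 (P = 0*2 = 0)
X(f, N) = -5 (X(f, N) = -5 + 0 = -5)
q(S) = -2 - S (q(S) = -S - 2 = -2 - S)
V(-10, 8)*q(X(1, 1)) = 8*(-2 - 1*(-5)) = 8*(-2 + 5) = 8*3 = 24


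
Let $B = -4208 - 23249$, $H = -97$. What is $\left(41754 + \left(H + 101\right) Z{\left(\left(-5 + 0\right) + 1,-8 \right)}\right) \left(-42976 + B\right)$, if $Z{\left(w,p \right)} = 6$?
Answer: $-2942549874$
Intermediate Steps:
$B = -27457$
$\left(41754 + \left(H + 101\right) Z{\left(\left(-5 + 0\right) + 1,-8 \right)}\right) \left(-42976 + B\right) = \left(41754 + \left(-97 + 101\right) 6\right) \left(-42976 - 27457\right) = \left(41754 + 4 \cdot 6\right) \left(-70433\right) = \left(41754 + 24\right) \left(-70433\right) = 41778 \left(-70433\right) = -2942549874$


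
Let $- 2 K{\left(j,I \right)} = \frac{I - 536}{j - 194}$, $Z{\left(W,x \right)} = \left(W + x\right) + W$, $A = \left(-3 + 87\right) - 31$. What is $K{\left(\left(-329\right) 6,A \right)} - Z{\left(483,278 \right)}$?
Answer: $- \frac{5394467}{4336} \approx -1244.1$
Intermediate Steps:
$A = 53$ ($A = 84 - 31 = 53$)
$Z{\left(W,x \right)} = x + 2 W$
$K{\left(j,I \right)} = - \frac{-536 + I}{2 \left(-194 + j\right)}$ ($K{\left(j,I \right)} = - \frac{\left(I - 536\right) \frac{1}{j - 194}}{2} = - \frac{\left(-536 + I\right) \frac{1}{-194 + j}}{2} = - \frac{\frac{1}{-194 + j} \left(-536 + I\right)}{2} = - \frac{-536 + I}{2 \left(-194 + j\right)}$)
$K{\left(\left(-329\right) 6,A \right)} - Z{\left(483,278 \right)} = \frac{536 - 53}{2 \left(-194 - 1974\right)} - \left(278 + 2 \cdot 483\right) = \frac{536 - 53}{2 \left(-194 - 1974\right)} - \left(278 + 966\right) = \frac{1}{2} \frac{1}{-2168} \cdot 483 - 1244 = \frac{1}{2} \left(- \frac{1}{2168}\right) 483 - 1244 = - \frac{483}{4336} - 1244 = - \frac{5394467}{4336}$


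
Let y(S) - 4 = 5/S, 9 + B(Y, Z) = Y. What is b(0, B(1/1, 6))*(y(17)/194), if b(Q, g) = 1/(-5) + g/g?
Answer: 146/8245 ≈ 0.017708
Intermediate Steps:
B(Y, Z) = -9 + Y
b(Q, g) = 4/5 (b(Q, g) = 1*(-1/5) + 1 = -1/5 + 1 = 4/5)
y(S) = 4 + 5/S
b(0, B(1/1, 6))*(y(17)/194) = 4*((4 + 5/17)/194)/5 = 4*((4 + 5*(1/17))*(1/194))/5 = 4*((4 + 5/17)*(1/194))/5 = 4*((73/17)*(1/194))/5 = (4/5)*(73/3298) = 146/8245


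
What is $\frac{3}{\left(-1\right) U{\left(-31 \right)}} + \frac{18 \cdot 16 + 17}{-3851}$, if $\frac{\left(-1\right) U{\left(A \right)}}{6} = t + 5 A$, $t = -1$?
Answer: $- \frac{99011}{1201512} \approx -0.082405$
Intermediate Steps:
$U{\left(A \right)} = 6 - 30 A$ ($U{\left(A \right)} = - 6 \left(-1 + 5 A\right) = 6 - 30 A$)
$\frac{3}{\left(-1\right) U{\left(-31 \right)}} + \frac{18 \cdot 16 + 17}{-3851} = \frac{3}{\left(-1\right) \left(6 - -930\right)} + \frac{18 \cdot 16 + 17}{-3851} = \frac{3}{\left(-1\right) \left(6 + 930\right)} + \left(288 + 17\right) \left(- \frac{1}{3851}\right) = \frac{3}{\left(-1\right) 936} + 305 \left(- \frac{1}{3851}\right) = \frac{3}{-936} - \frac{305}{3851} = 3 \left(- \frac{1}{936}\right) - \frac{305}{3851} = - \frac{1}{312} - \frac{305}{3851} = - \frac{99011}{1201512}$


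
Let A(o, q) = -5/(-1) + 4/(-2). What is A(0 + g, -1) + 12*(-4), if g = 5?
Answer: -45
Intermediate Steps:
A(o, q) = 3 (A(o, q) = -5*(-1) + 4*(-½) = 5 - 2 = 3)
A(0 + g, -1) + 12*(-4) = 3 + 12*(-4) = 3 - 48 = -45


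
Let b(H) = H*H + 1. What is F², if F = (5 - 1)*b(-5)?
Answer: 10816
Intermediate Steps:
b(H) = 1 + H² (b(H) = H² + 1 = 1 + H²)
F = 104 (F = (5 - 1)*(1 + (-5)²) = 4*(1 + 25) = 4*26 = 104)
F² = 104² = 10816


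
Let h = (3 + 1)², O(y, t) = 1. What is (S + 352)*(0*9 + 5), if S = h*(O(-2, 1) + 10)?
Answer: 2640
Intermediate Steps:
h = 16 (h = 4² = 16)
S = 176 (S = 16*(1 + 10) = 16*11 = 176)
(S + 352)*(0*9 + 5) = (176 + 352)*(0*9 + 5) = 528*(0 + 5) = 528*5 = 2640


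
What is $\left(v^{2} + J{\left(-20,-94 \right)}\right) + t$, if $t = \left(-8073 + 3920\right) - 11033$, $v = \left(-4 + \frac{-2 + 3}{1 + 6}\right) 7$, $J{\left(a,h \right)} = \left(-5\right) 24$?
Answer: $-14577$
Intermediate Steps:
$J{\left(a,h \right)} = -120$
$v = -27$ ($v = \left(-4 + 1 \cdot \frac{1}{7}\right) 7 = \left(-4 + \frac{1}{7}\right) 7 = \left(- \frac{27}{7}\right) 7 = -27$)
$t = -15186$ ($t = -4153 - 11033 = -15186$)
$\left(v^{2} + J{\left(-20,-94 \right)}\right) + t = \left(\left(-27\right)^{2} - 120\right) - 15186 = \left(729 - 120\right) - 15186 = 609 - 15186 = -14577$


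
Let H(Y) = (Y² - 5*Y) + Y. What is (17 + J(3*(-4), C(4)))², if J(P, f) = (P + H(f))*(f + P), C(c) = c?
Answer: 12769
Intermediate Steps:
H(Y) = Y² - 4*Y
J(P, f) = (P + f)*(P + f*(-4 + f)) (J(P, f) = (P + f*(-4 + f))*(f + P) = (P + f*(-4 + f))*(P + f) = (P + f)*(P + f*(-4 + f)))
(17 + J(3*(-4), C(4)))² = (17 + ((3*(-4))² + (3*(-4))*4 + 4²*(-4 + 4) + (3*(-4))*4*(-4 + 4)))² = (17 + ((-12)² - 12*4 + 16*0 - 12*4*0))² = (17 + (144 - 48 + 0 + 0))² = (17 + 96)² = 113² = 12769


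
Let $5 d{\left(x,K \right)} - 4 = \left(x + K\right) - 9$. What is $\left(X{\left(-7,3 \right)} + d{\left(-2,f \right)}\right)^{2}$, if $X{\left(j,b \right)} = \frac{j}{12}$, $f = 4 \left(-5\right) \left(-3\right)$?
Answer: $\frac{361201}{3600} \approx 100.33$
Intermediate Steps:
$f = 60$ ($f = \left(-20\right) \left(-3\right) = 60$)
$d{\left(x,K \right)} = -1 + \frac{K}{5} + \frac{x}{5}$ ($d{\left(x,K \right)} = \frac{4}{5} + \frac{\left(x + K\right) - 9}{5} = \frac{4}{5} + \frac{\left(K + x\right) - 9}{5} = \frac{4}{5} + \frac{-9 + K + x}{5} = \frac{4}{5} + \left(- \frac{9}{5} + \frac{K}{5} + \frac{x}{5}\right) = -1 + \frac{K}{5} + \frac{x}{5}$)
$X{\left(j,b \right)} = \frac{j}{12}$ ($X{\left(j,b \right)} = j \frac{1}{12} = \frac{j}{12}$)
$\left(X{\left(-7,3 \right)} + d{\left(-2,f \right)}\right)^{2} = \left(\frac{1}{12} \left(-7\right) + \left(-1 + \frac{1}{5} \cdot 60 + \frac{1}{5} \left(-2\right)\right)\right)^{2} = \left(- \frac{7}{12} - - \frac{53}{5}\right)^{2} = \left(- \frac{7}{12} + \frac{53}{5}\right)^{2} = \left(\frac{601}{60}\right)^{2} = \frac{361201}{3600}$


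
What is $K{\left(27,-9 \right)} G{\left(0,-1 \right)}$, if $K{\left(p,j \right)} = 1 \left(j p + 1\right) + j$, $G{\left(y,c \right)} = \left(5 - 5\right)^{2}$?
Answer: $0$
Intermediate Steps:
$G{\left(y,c \right)} = 0$ ($G{\left(y,c \right)} = 0^{2} = 0$)
$K{\left(p,j \right)} = 1 + j + j p$ ($K{\left(p,j \right)} = 1 \left(1 + j p\right) + j = \left(1 + j p\right) + j = 1 + j + j p$)
$K{\left(27,-9 \right)} G{\left(0,-1 \right)} = \left(1 - 9 - 243\right) 0 = \left(-251\right) 0 = 0$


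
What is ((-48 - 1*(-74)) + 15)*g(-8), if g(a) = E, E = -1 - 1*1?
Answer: -82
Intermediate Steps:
E = -2 (E = -1 - 1 = -2)
g(a) = -2
((-48 - 1*(-74)) + 15)*g(-8) = ((-48 - 1*(-74)) + 15)*(-2) = ((-48 + 74) + 15)*(-2) = (26 + 15)*(-2) = 41*(-2) = -82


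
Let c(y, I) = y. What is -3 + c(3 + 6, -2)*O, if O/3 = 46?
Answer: 1239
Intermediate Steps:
O = 138 (O = 3*46 = 138)
-3 + c(3 + 6, -2)*O = -3 + (3 + 6)*138 = -3 + 9*138 = -3 + 1242 = 1239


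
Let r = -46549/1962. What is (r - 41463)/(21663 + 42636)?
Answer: -81396955/126154638 ≈ -0.64522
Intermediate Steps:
r = -46549/1962 (r = -46549*1/1962 = -46549/1962 ≈ -23.725)
(r - 41463)/(21663 + 42636) = (-46549/1962 - 41463)/(21663 + 42636) = -81396955/1962/64299 = -81396955/1962*1/64299 = -81396955/126154638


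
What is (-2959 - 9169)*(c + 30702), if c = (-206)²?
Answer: -887017664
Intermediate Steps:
c = 42436
(-2959 - 9169)*(c + 30702) = (-2959 - 9169)*(42436 + 30702) = -12128*73138 = -887017664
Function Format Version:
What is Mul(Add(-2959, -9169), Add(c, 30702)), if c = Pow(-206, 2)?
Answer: -887017664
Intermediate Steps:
c = 42436
Mul(Add(-2959, -9169), Add(c, 30702)) = Mul(Add(-2959, -9169), Add(42436, 30702)) = Mul(-12128, 73138) = -887017664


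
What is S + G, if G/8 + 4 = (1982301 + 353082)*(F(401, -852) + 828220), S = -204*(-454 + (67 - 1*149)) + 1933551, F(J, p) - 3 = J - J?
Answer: 15473745358135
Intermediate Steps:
F(J, p) = 3 (F(J, p) = 3 + (J - J) = 3 + 0 = 3)
S = 2042895 (S = -204*(-454 + (67 - 149)) + 1933551 = -204*(-454 - 82) + 1933551 = -204*(-536) + 1933551 = 109344 + 1933551 = 2042895)
G = 15473743315240 (G = -32 + 8*((1982301 + 353082)*(3 + 828220)) = -32 + 8*(2335383*828223) = -32 + 8*1934217914409 = -32 + 15473743315272 = 15473743315240)
S + G = 2042895 + 15473743315240 = 15473745358135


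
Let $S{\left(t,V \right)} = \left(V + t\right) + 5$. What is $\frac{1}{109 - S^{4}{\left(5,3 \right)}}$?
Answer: $- \frac{1}{28452} \approx -3.5147 \cdot 10^{-5}$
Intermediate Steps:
$S{\left(t,V \right)} = 5 + V + t$
$\frac{1}{109 - S^{4}{\left(5,3 \right)}} = \frac{1}{109 - \left(5 + 3 + 5\right)^{4}} = \frac{1}{109 - 13^{4}} = \frac{1}{109 - 28561} = \frac{1}{-28452} = - \frac{1}{28452}$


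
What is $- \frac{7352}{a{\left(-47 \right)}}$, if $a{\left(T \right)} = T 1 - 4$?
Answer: $\frac{7352}{51} \approx 144.16$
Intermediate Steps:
$a{\left(T \right)} = -4 + T$ ($a{\left(T \right)} = T - 4 = -4 + T$)
$- \frac{7352}{a{\left(-47 \right)}} = - \frac{7352}{-4 - 47} = - \frac{7352}{-51} = \left(-7352\right) \left(- \frac{1}{51}\right) = \frac{7352}{51}$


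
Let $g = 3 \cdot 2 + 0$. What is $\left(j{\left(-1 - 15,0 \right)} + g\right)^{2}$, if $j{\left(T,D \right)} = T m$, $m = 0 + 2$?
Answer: $676$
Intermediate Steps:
$m = 2$
$j{\left(T,D \right)} = 2 T$ ($j{\left(T,D \right)} = T 2 = 2 T$)
$g = 6$ ($g = 6 + 0 = 6$)
$\left(j{\left(-1 - 15,0 \right)} + g\right)^{2} = \left(2 \left(-1 - 15\right) + 6\right)^{2} = \left(2 \left(-16\right) + 6\right)^{2} = \left(-32 + 6\right)^{2} = \left(-26\right)^{2} = 676$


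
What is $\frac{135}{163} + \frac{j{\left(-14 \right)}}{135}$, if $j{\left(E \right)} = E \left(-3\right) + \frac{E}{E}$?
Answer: $\frac{25234}{22005} \approx 1.1467$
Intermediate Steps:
$j{\left(E \right)} = 1 - 3 E$ ($j{\left(E \right)} = - 3 E + 1 = 1 - 3 E$)
$\frac{135}{163} + \frac{j{\left(-14 \right)}}{135} = \frac{135}{163} + \frac{1 - -42}{135} = 135 \cdot \frac{1}{163} + \left(1 + 42\right) \frac{1}{135} = \frac{135}{163} + 43 \cdot \frac{1}{135} = \frac{135}{163} + \frac{43}{135} = \frac{25234}{22005}$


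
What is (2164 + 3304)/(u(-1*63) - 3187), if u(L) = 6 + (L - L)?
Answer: -5468/3181 ≈ -1.7190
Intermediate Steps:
u(L) = 6 (u(L) = 6 + 0 = 6)
(2164 + 3304)/(u(-1*63) - 3187) = (2164 + 3304)/(6 - 3187) = 5468/(-3181) = 5468*(-1/3181) = -5468/3181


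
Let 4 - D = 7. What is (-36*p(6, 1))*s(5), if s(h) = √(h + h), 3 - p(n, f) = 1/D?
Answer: -120*√10 ≈ -379.47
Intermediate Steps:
D = -3 (D = 4 - 1*7 = 4 - 7 = -3)
p(n, f) = 10/3 (p(n, f) = 3 - 1/(-3) = 3 - 1*(-⅓) = 3 + ⅓ = 10/3)
s(h) = √2*√h (s(h) = √(2*h) = √2*√h)
(-36*p(6, 1))*s(5) = (-36*10/3)*(√2*√5) = -120*√10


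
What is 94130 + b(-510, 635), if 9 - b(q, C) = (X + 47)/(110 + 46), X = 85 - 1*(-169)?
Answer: 14685383/156 ≈ 94137.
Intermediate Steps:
X = 254 (X = 85 + 169 = 254)
b(q, C) = 1103/156 (b(q, C) = 9 - (254 + 47)/(110 + 46) = 9 - 301/156 = 1103/156)
94130 + b(-510, 635) = 94130 + 1103/156 = 14685383/156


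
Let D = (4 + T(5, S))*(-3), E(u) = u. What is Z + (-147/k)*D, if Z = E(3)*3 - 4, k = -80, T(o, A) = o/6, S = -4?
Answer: -3463/160 ≈ -21.644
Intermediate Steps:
T(o, A) = o/6 (T(o, A) = o*(⅙) = o/6)
D = -29/2 (D = (4 + (⅙)*5)*(-3) = (4 + ⅚)*(-3) = (29/6)*(-3) = -29/2 ≈ -14.500)
Z = 5 (Z = 3*3 - 4 = 9 - 4 = 5)
Z + (-147/k)*D = 5 - 147/(-80)*(-29/2) = 5 - 147*(-1/80)*(-29/2) = 5 + (147/80)*(-29/2) = 5 - 4263/160 = -3463/160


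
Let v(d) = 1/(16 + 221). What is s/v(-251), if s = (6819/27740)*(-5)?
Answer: -1616103/5548 ≈ -291.29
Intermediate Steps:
s = -6819/5548 (s = (6819*(1/27740))*(-5) = (6819/27740)*(-5) = -6819/5548 ≈ -1.2291)
v(d) = 1/237
s/v(-251) = -6819/(5548*1/237) = -6819/5548*237 = -1616103/5548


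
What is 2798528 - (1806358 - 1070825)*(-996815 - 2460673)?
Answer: 2543099319632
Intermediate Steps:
2798528 - (1806358 - 1070825)*(-996815 - 2460673) = 2798528 - 735533*(-3457488) = 2798528 - 1*(-2543096521104) = 2798528 + 2543096521104 = 2543099319632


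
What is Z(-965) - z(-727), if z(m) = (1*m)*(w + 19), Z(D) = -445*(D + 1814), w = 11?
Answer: -355995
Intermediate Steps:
Z(D) = -807230 - 445*D (Z(D) = -445*(1814 + D) = -807230 - 445*D)
z(m) = 30*m (z(m) = (1*m)*(11 + 19) = m*30 = 30*m)
Z(-965) - z(-727) = (-807230 - 445*(-965)) - 30*(-727) = (-807230 + 429425) - 1*(-21810) = -377805 + 21810 = -355995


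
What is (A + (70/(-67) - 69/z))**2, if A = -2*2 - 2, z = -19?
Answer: 18879025/1620529 ≈ 11.650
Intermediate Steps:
A = -6 (A = -4 - 2 = -6)
(A + (70/(-67) - 69/z))**2 = (-6 + (70/(-67) - 69/(-19)))**2 = (-6 + (70*(-1/67) - 69*(-1/19)))**2 = (-6 + (-70/67 + 69/19))**2 = (-6 + 3293/1273)**2 = (-4345/1273)**2 = 18879025/1620529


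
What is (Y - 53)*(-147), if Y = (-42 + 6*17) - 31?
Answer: 3528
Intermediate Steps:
Y = 29 (Y = (-42 + 102) - 31 = 60 - 31 = 29)
(Y - 53)*(-147) = (29 - 53)*(-147) = -24*(-147) = 3528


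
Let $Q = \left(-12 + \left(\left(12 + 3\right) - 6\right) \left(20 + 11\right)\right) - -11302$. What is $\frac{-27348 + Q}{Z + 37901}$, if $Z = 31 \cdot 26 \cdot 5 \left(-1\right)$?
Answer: $- \frac{15779}{33871} \approx -0.46586$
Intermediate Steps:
$Z = -4030$ ($Z = 806 \left(-5\right) = -4030$)
$Q = 11569$ ($Q = \left(-12 + \left(15 - 6\right) 31\right) + 11302 = \left(-12 + 9 \cdot 31\right) + 11302 = \left(-12 + 279\right) + 11302 = 267 + 11302 = 11569$)
$\frac{-27348 + Q}{Z + 37901} = \frac{-27348 + 11569}{-4030 + 37901} = - \frac{15779}{33871}$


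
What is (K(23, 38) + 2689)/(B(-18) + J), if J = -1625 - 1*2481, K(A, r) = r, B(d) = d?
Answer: -2727/4124 ≈ -0.66125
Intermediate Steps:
J = -4106 (J = -1625 - 2481 = -4106)
(K(23, 38) + 2689)/(B(-18) + J) = (38 + 2689)/(-18 - 4106) = 2727/(-4124) = 2727*(-1/4124) = -2727/4124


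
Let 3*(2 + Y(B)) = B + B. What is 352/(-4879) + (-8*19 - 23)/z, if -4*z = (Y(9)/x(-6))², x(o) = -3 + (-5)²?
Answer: 103312473/4879 ≈ 21175.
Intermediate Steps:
Y(B) = -2 + 2*B/3 (Y(B) = -2 + (B + B)/3 = -2 + (2*B)/3 = -2 + 2*B/3)
x(o) = 22 (x(o) = -3 + 25 = 22)
z = -1/121 (z = -(-2 + (⅔)*9)²/484/4 = -(-2 + 6)²/484/4 = -(4*(1/22))²/4 = -(2/11)²/4 = -¼*4/121 = -1/121 ≈ -0.0082645)
352/(-4879) + (-8*19 - 23)/z = 352/(-4879) + (-8*19 - 23)/(-1/121) = 352*(-1/4879) + (-152 - 23)*(-121) = -352/4879 - 175*(-121) = -352/4879 + 21175 = 103312473/4879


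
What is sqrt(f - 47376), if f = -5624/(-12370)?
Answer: 2*I*sqrt(453078692845)/6185 ≈ 217.66*I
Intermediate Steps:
f = 2812/6185 (f = -5624*(-1/12370) = 2812/6185 ≈ 0.45465)
sqrt(f - 47376) = sqrt(2812/6185 - 47376) = sqrt(-293017748/6185) = 2*I*sqrt(453078692845)/6185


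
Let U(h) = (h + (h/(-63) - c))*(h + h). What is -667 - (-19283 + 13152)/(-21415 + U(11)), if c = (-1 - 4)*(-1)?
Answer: -894880610/1341071 ≈ -667.29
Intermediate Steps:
c = 5 (c = -5*(-1) = 5)
U(h) = 2*h*(-5 + 62*h/63) (U(h) = (h + (h/(-63) - 1*5))*(h + h) = (h + (h*(-1/63) - 5))*(2*h) = (h + (-h/63 - 5))*(2*h) = (h + (-5 - h/63))*(2*h) = (-5 + 62*h/63)*(2*h) = 2*h*(-5 + 62*h/63))
-667 - (-19283 + 13152)/(-21415 + U(11)) = -667 - (-19283 + 13152)/(-21415 + (2/63)*11*(-315 + 62*11)) = -667 - (-6131)/(-21415 + (2/63)*11*(-315 + 682)) = -667 - (-6131)/(-21415 + (2/63)*11*367) = -667 - (-6131)/(-21415 + 8074/63) = -667 - (-6131)/(-1341071/63) = -667 - (-6131)*(-63)/1341071 = -667 - 1*386253/1341071 = -667 - 386253/1341071 = -894880610/1341071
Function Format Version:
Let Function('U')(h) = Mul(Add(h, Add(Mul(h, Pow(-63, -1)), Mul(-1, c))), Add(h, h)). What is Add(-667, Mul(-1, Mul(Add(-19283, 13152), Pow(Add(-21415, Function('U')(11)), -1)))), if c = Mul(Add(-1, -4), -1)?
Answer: Rational(-894880610, 1341071) ≈ -667.29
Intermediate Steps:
c = 5 (c = Mul(-5, -1) = 5)
Function('U')(h) = Mul(2, h, Add(-5, Mul(Rational(62, 63), h))) (Function('U')(h) = Mul(Add(h, Add(Mul(h, Pow(-63, -1)), Mul(-1, 5))), Add(h, h)) = Mul(Add(h, Add(Mul(h, Rational(-1, 63)), -5)), Mul(2, h)) = Mul(Add(h, Add(Mul(Rational(-1, 63), h), -5)), Mul(2, h)) = Mul(Add(h, Add(-5, Mul(Rational(-1, 63), h))), Mul(2, h)) = Mul(Add(-5, Mul(Rational(62, 63), h)), Mul(2, h)) = Mul(2, h, Add(-5, Mul(Rational(62, 63), h))))
Add(-667, Mul(-1, Mul(Add(-19283, 13152), Pow(Add(-21415, Function('U')(11)), -1)))) = Add(-667, Mul(-1, Mul(Add(-19283, 13152), Pow(Add(-21415, Mul(Rational(2, 63), 11, Add(-315, Mul(62, 11)))), -1)))) = Add(-667, Mul(-1, Mul(-6131, Pow(Add(-21415, Mul(Rational(2, 63), 11, Add(-315, 682))), -1)))) = Add(-667, Mul(-1, Mul(-6131, Pow(Add(-21415, Mul(Rational(2, 63), 11, 367)), -1)))) = Add(-667, Mul(-1, Mul(-6131, Pow(Add(-21415, Rational(8074, 63)), -1)))) = Add(-667, Mul(-1, Mul(-6131, Pow(Rational(-1341071, 63), -1)))) = Add(-667, Mul(-1, Mul(-6131, Rational(-63, 1341071)))) = Add(-667, Mul(-1, Rational(386253, 1341071))) = Add(-667, Rational(-386253, 1341071)) = Rational(-894880610, 1341071)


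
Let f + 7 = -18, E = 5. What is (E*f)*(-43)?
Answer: 5375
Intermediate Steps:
f = -25 (f = -7 - 18 = -25)
(E*f)*(-43) = (5*(-25))*(-43) = -125*(-43) = 5375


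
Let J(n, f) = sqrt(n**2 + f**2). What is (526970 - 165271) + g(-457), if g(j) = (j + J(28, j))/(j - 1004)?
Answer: 528442696/1461 - sqrt(209633)/1461 ≈ 3.6170e+5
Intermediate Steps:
J(n, f) = sqrt(f**2 + n**2)
g(j) = (j + sqrt(784 + j**2))/(-1004 + j) (g(j) = (j + sqrt(j**2 + 28**2))/(j - 1004) = (j + sqrt(j**2 + 784))/(-1004 + j) = (j + sqrt(784 + j**2))/(-1004 + j))
(526970 - 165271) + g(-457) = (526970 - 165271) + (-457 + sqrt(784 + (-457)**2))/(-1004 - 457) = 361699 + (-457 + sqrt(784 + 208849))/(-1461) = 361699 - (-457 + sqrt(209633))/1461 = 361699 + (457/1461 - sqrt(209633)/1461) = 528442696/1461 - sqrt(209633)/1461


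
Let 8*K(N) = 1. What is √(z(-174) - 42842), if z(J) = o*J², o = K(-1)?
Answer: I*√156230/2 ≈ 197.63*I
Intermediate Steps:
K(N) = ⅛ (K(N) = (⅛)*1 = ⅛)
o = ⅛ ≈ 0.12500
z(J) = J²/8
√(z(-174) - 42842) = √((⅛)*(-174)² - 42842) = √((⅛)*30276 - 42842) = √(7569/2 - 42842) = √(-78115/2) = I*√156230/2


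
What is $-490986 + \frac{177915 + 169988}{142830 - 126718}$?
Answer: $- \frac{7910418529}{16112} \approx -4.9096 \cdot 10^{5}$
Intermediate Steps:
$-490986 + \frac{177915 + 169988}{142830 - 126718} = -490986 + \frac{347903}{16112} = - \frac{7910418529}{16112}$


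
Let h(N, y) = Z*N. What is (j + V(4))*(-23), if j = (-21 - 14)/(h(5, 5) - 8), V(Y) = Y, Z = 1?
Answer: -1081/3 ≈ -360.33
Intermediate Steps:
h(N, y) = N (h(N, y) = 1*N = N)
j = 35/3 (j = (-21 - 14)/(5 - 8) = -35/(-3) = -35*(-1/3) = 35/3 ≈ 11.667)
(j + V(4))*(-23) = (35/3 + 4)*(-23) = (47/3)*(-23) = -1081/3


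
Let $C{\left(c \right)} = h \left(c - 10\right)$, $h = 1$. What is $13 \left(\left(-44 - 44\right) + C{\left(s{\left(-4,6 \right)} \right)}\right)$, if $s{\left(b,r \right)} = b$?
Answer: $-1326$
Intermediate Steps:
$C{\left(c \right)} = -10 + c$ ($C{\left(c \right)} = 1 \left(c - 10\right) = 1 \left(-10 + c\right) = -10 + c$)
$13 \left(\left(-44 - 44\right) + C{\left(s{\left(-4,6 \right)} \right)}\right) = 13 \left(\left(-44 - 44\right) - 14\right) = 13 \left(-88 - 14\right) = 13 \left(-102\right) = -1326$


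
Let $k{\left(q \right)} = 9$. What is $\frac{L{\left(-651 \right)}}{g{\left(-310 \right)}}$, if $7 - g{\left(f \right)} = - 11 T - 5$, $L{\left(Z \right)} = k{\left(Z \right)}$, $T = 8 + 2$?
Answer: $\frac{9}{122} \approx 0.073771$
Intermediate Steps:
$T = 10$
$L{\left(Z \right)} = 9$
$g{\left(f \right)} = 122$ ($g{\left(f \right)} = 7 - \left(\left(-11\right) 10 - 5\right) = 7 - \left(-110 - 5\right) = 7 - -115 = 7 + 115 = 122$)
$\frac{L{\left(-651 \right)}}{g{\left(-310 \right)}} = \frac{9}{122}$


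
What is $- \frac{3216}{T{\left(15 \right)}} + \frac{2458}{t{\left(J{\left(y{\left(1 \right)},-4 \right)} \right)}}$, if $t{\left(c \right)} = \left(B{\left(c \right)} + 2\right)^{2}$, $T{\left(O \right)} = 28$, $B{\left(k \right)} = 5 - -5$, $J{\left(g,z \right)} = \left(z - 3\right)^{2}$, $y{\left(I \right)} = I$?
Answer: $- \frac{49285}{504} \approx -97.788$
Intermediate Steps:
$J{\left(g,z \right)} = \left(-3 + z\right)^{2}$
$B{\left(k \right)} = 10$ ($B{\left(k \right)} = 5 + 5 = 10$)
$t{\left(c \right)} = 144$ ($t{\left(c \right)} = \left(10 + 2\right)^{2} = 12^{2} = 144$)
$- \frac{3216}{T{\left(15 \right)}} + \frac{2458}{t{\left(J{\left(y{\left(1 \right)},-4 \right)} \right)}} = - \frac{3216}{28} + \frac{2458}{144} = \left(-3216\right) \frac{1}{28} + 2458 \cdot \frac{1}{144} = - \frac{804}{7} + \frac{1229}{72} = - \frac{49285}{504}$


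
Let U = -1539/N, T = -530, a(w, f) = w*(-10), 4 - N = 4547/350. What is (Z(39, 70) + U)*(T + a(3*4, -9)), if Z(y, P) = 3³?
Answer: -135117450/1049 ≈ -1.2881e+5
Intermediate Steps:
N = -3147/350 (N = 4 - 4547/350 = -3147/350 ≈ -8.9914)
a(w, f) = -10*w
Z(y, P) = 27
U = 179550/1049 (U = -1539/(-3147/350) = -1539*(-350/3147) = 179550/1049 ≈ 171.16)
(Z(39, 70) + U)*(T + a(3*4, -9)) = (27 + 179550/1049)*(-530 - 30*4) = 207873*(-530 - 10*12)/1049 = 207873*(-530 - 120)/1049 = (207873/1049)*(-650) = -135117450/1049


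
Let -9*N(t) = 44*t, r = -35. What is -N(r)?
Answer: -1540/9 ≈ -171.11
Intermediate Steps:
N(t) = -44*t/9
-N(r) = -(-44)*(-35)/9 = -1*1540/9 = -1540/9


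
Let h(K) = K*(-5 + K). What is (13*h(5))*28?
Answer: 0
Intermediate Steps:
(13*h(5))*28 = (13*(5*(-5 + 5)))*28 = (13*(5*0))*28 = (13*0)*28 = 0*28 = 0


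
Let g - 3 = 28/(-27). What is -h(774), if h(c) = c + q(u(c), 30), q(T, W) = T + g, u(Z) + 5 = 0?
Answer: -20816/27 ≈ -770.96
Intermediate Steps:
g = 53/27 (g = 3 + 28/(-27) = 3 + 28*(-1/27) = 3 - 28/27 = 53/27 ≈ 1.9630)
u(Z) = -5 (u(Z) = -5 + 0 = -5)
q(T, W) = 53/27 + T (q(T, W) = T + 53/27 = 53/27 + T)
h(c) = -82/27 + c (h(c) = c + (53/27 - 5) = c - 82/27 = -82/27 + c)
-h(774) = -(-82/27 + 774) = -1*20816/27 = -20816/27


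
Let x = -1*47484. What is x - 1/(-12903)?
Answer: -612686051/12903 ≈ -47484.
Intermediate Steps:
x = -47484
x - 1/(-12903) = -47484 - 1/(-12903) = -47484 - 1*(-1/12903) = -47484 + 1/12903 = -612686051/12903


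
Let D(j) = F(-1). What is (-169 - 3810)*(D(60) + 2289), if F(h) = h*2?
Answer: -9099973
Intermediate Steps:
F(h) = 2*h
D(j) = -2 (D(j) = 2*(-1) = -2)
(-169 - 3810)*(D(60) + 2289) = (-169 - 3810)*(-2 + 2289) = -3979*2287 = -9099973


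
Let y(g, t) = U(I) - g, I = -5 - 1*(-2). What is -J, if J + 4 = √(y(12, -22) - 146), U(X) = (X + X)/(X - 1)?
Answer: 4 - I*√626/2 ≈ 4.0 - 12.51*I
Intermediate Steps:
I = -3 (I = -5 + 2 = -3)
U(X) = 2*X/(-1 + X) (U(X) = (2*X)/(-1 + X) = 2*X/(-1 + X))
y(g, t) = 3/2 - g (y(g, t) = 2*(-3)/(-1 - 3) - g = 2*(-3)/(-4) - g = 2*(-3)*(-¼) - g = 3/2 - g)
J = -4 + I*√626/2 (J = -4 + √((3/2 - 1*12) - 146) = -4 + √((3/2 - 12) - 146) = -4 + √(-21/2 - 146) = -4 + √(-313/2) = -4 + I*√626/2 ≈ -4.0 + 12.51*I)
-J = -(-4 + I*√626/2) = 4 - I*√626/2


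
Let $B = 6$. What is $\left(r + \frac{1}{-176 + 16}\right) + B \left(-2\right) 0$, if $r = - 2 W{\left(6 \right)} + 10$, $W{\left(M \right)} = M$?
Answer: $- \frac{321}{160} \approx -2.0062$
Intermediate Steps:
$r = -2$ ($r = \left(-2\right) 6 + 10 = -12 + 10 = -2$)
$\left(r + \frac{1}{-176 + 16}\right) + B \left(-2\right) 0 = \left(-2 + \frac{1}{-176 + 16}\right) + 6 \left(-2\right) 0 = \left(-2 + \frac{1}{-160}\right) - 0 = \left(-2 - \frac{1}{160}\right) + 0 = - \frac{321}{160} + 0 = - \frac{321}{160}$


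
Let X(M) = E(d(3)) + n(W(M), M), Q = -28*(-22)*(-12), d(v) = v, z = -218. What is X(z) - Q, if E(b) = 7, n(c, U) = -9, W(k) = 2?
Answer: 7390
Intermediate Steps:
Q = -7392 (Q = 616*(-12) = -7392)
X(M) = -2 (X(M) = 7 - 9 = -2)
X(z) - Q = -2 - 1*(-7392) = -2 + 7392 = 7390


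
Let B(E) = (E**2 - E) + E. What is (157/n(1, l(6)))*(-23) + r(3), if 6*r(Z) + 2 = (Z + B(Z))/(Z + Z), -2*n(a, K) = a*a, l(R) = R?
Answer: 7222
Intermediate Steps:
B(E) = E**2
n(a, K) = -a**2/2 (n(a, K) = -a*a/2 = -a**2/2)
r(Z) = -1/3 + (Z + Z**2)/(12*Z) (r(Z) = -1/3 + ((Z + Z**2)/(Z + Z))/6 = -1/3 + ((Z + Z**2)/((2*Z)))/6 = -1/3 + ((Z + Z**2)*(1/(2*Z)))/6 = -1/3 + ((Z + Z**2)/(2*Z))/6 = -1/3 + (Z + Z**2)/(12*Z))
(157/n(1, l(6)))*(-23) + r(3) = (157/((-1/2*1**2)))*(-23) + (-1/4 + (1/12)*3) = (157/((-1/2*1)))*(-23) + (-1/4 + 1/4) = (157/(-1/2))*(-23) + 0 = (157*(-2))*(-23) + 0 = -314*(-23) + 0 = 7222 + 0 = 7222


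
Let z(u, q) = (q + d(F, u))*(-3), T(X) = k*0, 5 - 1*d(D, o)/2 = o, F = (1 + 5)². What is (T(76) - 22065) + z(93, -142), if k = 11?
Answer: -21111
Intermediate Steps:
F = 36 (F = 6² = 36)
d(D, o) = 10 - 2*o
T(X) = 0 (T(X) = 11*0 = 0)
z(u, q) = -30 - 3*q + 6*u (z(u, q) = (q + (10 - 2*u))*(-3) = (10 + q - 2*u)*(-3) = -30 - 3*q + 6*u)
(T(76) - 22065) + z(93, -142) = (0 - 22065) + (-30 - 3*(-142) + 6*93) = -22065 + (-30 + 426 + 558) = -22065 + 954 = -21111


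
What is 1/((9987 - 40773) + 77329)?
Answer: 1/46543 ≈ 2.1485e-5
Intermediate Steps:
1/((9987 - 40773) + 77329) = 1/(-30786 + 77329) = 1/46543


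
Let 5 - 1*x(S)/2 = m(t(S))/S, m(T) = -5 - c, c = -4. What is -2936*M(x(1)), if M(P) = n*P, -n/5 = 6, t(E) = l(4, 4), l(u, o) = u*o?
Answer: 1056960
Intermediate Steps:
l(u, o) = o*u
t(E) = 16 (t(E) = 4*4 = 16)
m(T) = -1 (m(T) = -5 - 1*(-4) = -5 + 4 = -1)
x(S) = 10 + 2/S (x(S) = 10 - (-2)/S = 10 + 2/S)
n = -30 (n = -5*6 = -30)
M(P) = -30*P
-2936*M(x(1)) = -(-88080)*(10 + 2/1) = -(-88080)*(10 + 2*1) = -(-88080)*(10 + 2) = -(-88080)*12 = -2936*(-360) = 1056960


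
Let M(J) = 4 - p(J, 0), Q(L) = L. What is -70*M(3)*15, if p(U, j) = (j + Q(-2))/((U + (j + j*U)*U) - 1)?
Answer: -5250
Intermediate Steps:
p(U, j) = (-2 + j)/(-1 + U + U*(j + U*j)) (p(U, j) = (j - 2)/((U + (j + j*U)*U) - 1) = (-2 + j)/((U + (j + U*j)*U) - 1) = (-2 + j)/((U + U*(j + U*j)) - 1) = (-2 + j)/(-1 + U + U*(j + U*j)))
M(J) = 4 + 2/(-1 + J) (M(J) = 4 - (-2 + 0)/(-1 + J + J*0 + 0*J²) = 4 - (-2)/(-1 + J + 0 + 0) = 4 - (-2)/(-1 + J) = 4 + 2/(-1 + J))
-70*M(3)*15 = -140*(-1 + 2*3)/(-1 + 3)*15 = -140*(-1 + 6)/2*15 = -140*5/2*15 = -70*5*15 = -350*15 = -5250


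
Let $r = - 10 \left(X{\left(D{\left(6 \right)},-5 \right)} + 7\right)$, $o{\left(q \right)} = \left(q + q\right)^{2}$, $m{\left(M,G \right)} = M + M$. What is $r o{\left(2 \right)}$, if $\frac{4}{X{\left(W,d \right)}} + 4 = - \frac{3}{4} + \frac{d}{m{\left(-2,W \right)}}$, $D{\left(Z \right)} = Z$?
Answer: $- \frac{6560}{7} \approx -937.14$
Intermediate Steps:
$m{\left(M,G \right)} = 2 M$
$X{\left(W,d \right)} = \frac{4}{- \frac{19}{4} - \frac{d}{4}}$ ($X{\left(W,d \right)} = \frac{4}{-4 + \left(- \frac{3}{4} + \frac{d}{2 \left(-2\right)}\right)} = \frac{4}{-4 + \left(\left(-3\right) \frac{1}{4} + \frac{d}{-4}\right)} = \frac{4}{-4 + \left(- \frac{3}{4} + d \left(- \frac{1}{4}\right)\right)} = \frac{4}{-4 - \left(\frac{3}{4} + \frac{d}{4}\right)} = \frac{4}{- \frac{19}{4} - \frac{d}{4}}$)
$o{\left(q \right)} = 4 q^{2}$ ($o{\left(q \right)} = \left(2 q\right)^{2} = 4 q^{2}$)
$r = - \frac{410}{7}$ ($r = - 10 \left(- \frac{16}{19 - 5} + 7\right) = - 10 \left(- \frac{16}{14} + 7\right) = - 10 \left(\left(-16\right) \frac{1}{14} + 7\right) = - 10 \left(- \frac{8}{7} + 7\right) = \left(-10\right) \frac{41}{7} = - \frac{410}{7} \approx -58.571$)
$r o{\left(2 \right)} = - \frac{410 \cdot 4 \cdot 2^{2}}{7} = - \frac{410 \cdot 4 \cdot 4}{7} = \left(- \frac{410}{7}\right) 16 = - \frac{6560}{7}$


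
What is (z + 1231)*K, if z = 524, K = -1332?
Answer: -2337660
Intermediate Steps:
(z + 1231)*K = (524 + 1231)*(-1332) = 1755*(-1332) = -2337660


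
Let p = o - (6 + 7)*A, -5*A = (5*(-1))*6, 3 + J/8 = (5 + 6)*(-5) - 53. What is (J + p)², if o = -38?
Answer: 1008016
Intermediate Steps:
J = -888 (J = -24 + 8*((5 + 6)*(-5) - 53) = -24 + 8*(11*(-5) - 53) = -24 + 8*(-55 - 53) = -24 + 8*(-108) = -24 - 864 = -888)
A = 6 (A = -5*(-1)*6/5 = -(-1)*6 = -⅕*(-30) = 6)
p = -116 (p = -38 - (6 + 7)*6 = -38 - 13*6 = -38 - 1*78 = -38 - 78 = -116)
(J + p)² = (-888 - 116)² = (-1004)² = 1008016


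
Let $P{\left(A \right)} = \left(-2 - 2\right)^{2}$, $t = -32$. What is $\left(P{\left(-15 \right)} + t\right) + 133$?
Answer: $117$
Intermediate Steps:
$P{\left(A \right)} = 16$ ($P{\left(A \right)} = \left(-4\right)^{2} = 16$)
$\left(P{\left(-15 \right)} + t\right) + 133 = \left(16 - 32\right) + 133 = -16 + 133 = 117$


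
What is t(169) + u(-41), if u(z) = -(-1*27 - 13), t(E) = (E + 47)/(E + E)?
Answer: 6868/169 ≈ 40.639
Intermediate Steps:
t(E) = (47 + E)/(2*E) (t(E) = (47 + E)/((2*E)) = (47 + E)*(1/(2*E)) = (47 + E)/(2*E))
u(z) = 40 (u(z) = -(-27 - 13) = -1*(-40) = 40)
t(169) + u(-41) = (½)*(47 + 169)/169 + 40 = (½)*(1/169)*216 + 40 = 108/169 + 40 = 6868/169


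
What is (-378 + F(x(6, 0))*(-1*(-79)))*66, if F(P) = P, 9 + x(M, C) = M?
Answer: -40590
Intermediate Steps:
x(M, C) = -9 + M
(-378 + F(x(6, 0))*(-1*(-79)))*66 = (-378 + (-9 + 6)*(-1*(-79)))*66 = (-378 - 3*79)*66 = (-378 - 237)*66 = -615*66 = -40590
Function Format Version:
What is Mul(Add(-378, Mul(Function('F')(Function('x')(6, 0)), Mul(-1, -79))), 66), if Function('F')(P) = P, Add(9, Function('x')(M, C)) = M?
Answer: -40590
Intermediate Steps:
Function('x')(M, C) = Add(-9, M)
Mul(Add(-378, Mul(Function('F')(Function('x')(6, 0)), Mul(-1, -79))), 66) = Mul(Add(-378, Mul(Add(-9, 6), Mul(-1, -79))), 66) = Mul(Add(-378, Mul(-3, 79)), 66) = Mul(Add(-378, -237), 66) = Mul(-615, 66) = -40590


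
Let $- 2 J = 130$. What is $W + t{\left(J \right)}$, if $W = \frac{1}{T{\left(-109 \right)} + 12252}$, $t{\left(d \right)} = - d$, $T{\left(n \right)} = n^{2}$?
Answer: $\frac{1568646}{24133} \approx 65.0$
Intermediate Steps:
$J = -65$ ($J = \left(- \frac{1}{2}\right) 130 = -65$)
$W = \frac{1}{24133}$ ($W = \frac{1}{\left(-109\right)^{2} + 12252} = \frac{1}{11881 + 12252} = \frac{1}{24133} \approx 4.1437 \cdot 10^{-5}$)
$W + t{\left(J \right)} = \frac{1}{24133} - -65 = \frac{1}{24133} + 65 = \frac{1568646}{24133}$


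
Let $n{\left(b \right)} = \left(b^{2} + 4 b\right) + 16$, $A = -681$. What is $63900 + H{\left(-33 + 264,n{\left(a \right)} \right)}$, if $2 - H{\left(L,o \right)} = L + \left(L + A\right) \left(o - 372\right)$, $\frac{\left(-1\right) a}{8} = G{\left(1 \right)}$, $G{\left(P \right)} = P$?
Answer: $-82129$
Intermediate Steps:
$a = -8$ ($a = \left(-8\right) 1 = -8$)
$n{\left(b \right)} = 16 + b^{2} + 4 b$
$H{\left(L,o \right)} = 2 - L - \left(-681 + L\right) \left(-372 + o\right)$ ($H{\left(L,o \right)} = 2 - \left(L + \left(L - 681\right) \left(o - 372\right)\right) = 2 - \left(L + \left(-681 + L\right) \left(-372 + o\right)\right) = 2 - L - \left(-681 + L\right) \left(-372 + o\right)$)
$63900 + H{\left(-33 + 264,n{\left(a \right)} \right)} = 63900 - \left(253330 - 681 \left(16 + \left(-8\right)^{2} + 4 \left(-8\right)\right) - 371 \left(-33 + 264\right) + \left(-33 + 264\right) \left(16 + \left(-8\right)^{2} + 4 \left(-8\right)\right)\right) = 63900 + \left(-253330 + 371 \cdot 231 + 681 \left(16 + 64 - 32\right) - 231 \left(16 + 64 - 32\right)\right) = 63900 + \left(-253330 + 85701 + 681 \cdot 48 - 231 \cdot 48\right) = 63900 + \left(-253330 + 85701 + 32688 - 11088\right) = 63900 - 146029 = -82129$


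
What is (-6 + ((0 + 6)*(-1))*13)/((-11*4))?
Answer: 21/11 ≈ 1.9091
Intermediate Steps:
(-6 + ((0 + 6)*(-1))*13)/((-11*4)) = (-6 + (6*(-1))*13)/(-44) = (-6 - 6*13)*(-1/44) = (-6 - 78)*(-1/44) = -84*(-1/44) = 21/11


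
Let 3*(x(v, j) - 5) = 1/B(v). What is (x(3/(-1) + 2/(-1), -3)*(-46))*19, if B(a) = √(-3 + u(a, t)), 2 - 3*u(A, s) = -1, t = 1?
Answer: -4370 + 437*I*√2/3 ≈ -4370.0 + 206.0*I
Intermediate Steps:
u(A, s) = 1 (u(A, s) = ⅔ - ⅓*(-1) = ⅔ + ⅓ = 1)
B(a) = I*√2 (B(a) = √(-3 + 1) = √(-2) = I*√2)
x(v, j) = 5 - I*√2/6 (x(v, j) = 5 + 1/(3*((I*√2))) = 5 + (-I*√2/2)/3 = 5 - I*√2/6)
(x(3/(-1) + 2/(-1), -3)*(-46))*19 = ((5 - I*√2/6)*(-46))*19 = (-230 + 23*I*√2/3)*19 = -4370 + 437*I*√2/3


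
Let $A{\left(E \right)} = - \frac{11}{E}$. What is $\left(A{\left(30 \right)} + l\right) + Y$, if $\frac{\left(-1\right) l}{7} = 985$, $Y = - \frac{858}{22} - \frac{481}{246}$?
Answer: $- \frac{1421946}{205} \approx -6936.3$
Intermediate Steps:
$Y = - \frac{10075}{246}$ ($Y = \left(-858\right) \frac{1}{22} - \frac{481}{246} = -39 - \frac{481}{246} = - \frac{10075}{246} \approx -40.955$)
$l = -6895$ ($l = \left(-7\right) 985 = -6895$)
$\left(A{\left(30 \right)} + l\right) + Y = \left(- \frac{11}{30} - 6895\right) - \frac{10075}{246} = - \frac{206861}{30} - \frac{10075}{246} = - \frac{1421946}{205}$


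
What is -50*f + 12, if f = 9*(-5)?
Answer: 2262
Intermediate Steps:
f = -45
-50*f + 12 = -50*(-45) + 12 = 2250 + 12 = 2262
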